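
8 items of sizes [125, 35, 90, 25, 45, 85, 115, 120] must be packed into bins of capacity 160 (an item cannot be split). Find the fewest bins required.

5

Total = 125 + 120 + 115 + 90 + 85 + 45 + 35 + 25 = 640.
Lower bound: ⌈640/160⌉ = 4 bins.
Also, 5 items each exceed 80, and no two of those can share a bin, so at least 5 bins are needed.
A packing using 5 bins:
  bin 1: 125 + 35 = 160
  bin 2: 120 + 25 = 145
  bin 3: 115 + 45 = 160
  bin 4: 90 = 90
  bin 5: 85 = 85
This matches the lower bound, so 5 is optimal.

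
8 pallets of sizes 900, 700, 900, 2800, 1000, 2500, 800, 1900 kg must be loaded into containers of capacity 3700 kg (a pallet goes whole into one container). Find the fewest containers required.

Total = 2800 + 2500 + 1900 + 1000 + 900 + 900 + 800 + 700 = 11500 kg.
Lower bound: ⌈11500/3700⌉ = 4 containers.
A packing using 4 containers:
  container 1: 2800 + 900 = 3700
  container 2: 2500 + 1000 = 3500
  container 3: 1900 + 900 + 800 = 3600
  container 4: 700 = 700
This matches the lower bound, so 4 is optimal.

4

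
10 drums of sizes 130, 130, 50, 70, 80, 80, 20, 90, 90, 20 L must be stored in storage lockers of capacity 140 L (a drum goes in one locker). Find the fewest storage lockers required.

Total = 130 + 130 + 90 + 90 + 80 + 80 + 70 + 50 + 20 + 20 = 760 L.
Lower bound: ⌈760/140⌉ = 6 storage lockers.
A packing using 7 storage lockers:
  locker 1: 130 = 130
  locker 2: 130 = 130
  locker 3: 90 + 50 = 140
  locker 4: 90 + 20 + 20 = 130
  locker 5: 80 = 80
  locker 6: 80 = 80
  locker 7: 70 = 70
No arrangement into 6 storage lockers stays within capacity, so 7 is optimal.

7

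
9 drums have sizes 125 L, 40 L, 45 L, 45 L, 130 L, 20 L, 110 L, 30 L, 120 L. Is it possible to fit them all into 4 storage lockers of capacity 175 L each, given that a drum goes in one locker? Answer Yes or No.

Yes

A valid assignment using 4 storage lockers:
  locker 1: 130 + 45 = 175
  locker 2: 125 + 45 = 170
  locker 3: 120 + 40 = 160
  locker 4: 110 + 30 + 20 = 160
Every load is within 175 L, so 4 storage lockers suffice.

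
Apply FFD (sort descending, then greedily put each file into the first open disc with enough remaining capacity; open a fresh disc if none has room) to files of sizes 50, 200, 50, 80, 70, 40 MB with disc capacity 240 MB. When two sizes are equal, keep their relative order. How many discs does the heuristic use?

3

Sorted descending: 200, 80, 70, 50, 50, 40.
  200 → disc 1 (new)  [load 200/240]
  80 → disc 2 (new)  [load 80/240]
  70 → disc 2  [load 150/240]
  50 → disc 2  [load 200/240]
  50 → disc 3 (new)  [load 50/240]
  40 → disc 1  [load 240/240]
3 discs opened.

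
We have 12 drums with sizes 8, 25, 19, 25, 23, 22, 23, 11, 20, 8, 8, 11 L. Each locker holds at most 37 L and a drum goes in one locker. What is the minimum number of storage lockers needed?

Total = 25 + 25 + 23 + 23 + 22 + 20 + 19 + 11 + 11 + 8 + 8 + 8 = 203 L.
Lower bound: ⌈203/37⌉ = 6 storage lockers.
Also, 7 drums each exceed 37/2 L, and no two of those can share a locker, so at least 7 storage lockers are needed.
A packing using 7 storage lockers:
  locker 1: 25 + 11 = 36
  locker 2: 25 + 11 = 36
  locker 3: 23 + 8 = 31
  locker 4: 23 + 8 = 31
  locker 5: 22 + 8 = 30
  locker 6: 20 = 20
  locker 7: 19 = 19
This matches the lower bound, so 7 is optimal.

7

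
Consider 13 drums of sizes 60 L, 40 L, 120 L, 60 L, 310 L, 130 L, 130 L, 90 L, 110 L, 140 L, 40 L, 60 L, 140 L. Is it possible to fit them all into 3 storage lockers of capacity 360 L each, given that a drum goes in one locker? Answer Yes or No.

No

Total = 1430 L; ⌈1430/360⌉ = 4.
At least 4 storage lockers are required, but only 3 are allowed.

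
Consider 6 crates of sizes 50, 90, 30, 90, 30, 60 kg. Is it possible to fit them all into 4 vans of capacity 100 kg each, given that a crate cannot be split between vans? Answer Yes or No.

Yes

A valid assignment using 4 vans:
  van 1: 90 = 90
  van 2: 90 = 90
  van 3: 60 + 30 = 90
  van 4: 50 + 30 = 80
Every load is within 100 kg, so 4 vans suffice.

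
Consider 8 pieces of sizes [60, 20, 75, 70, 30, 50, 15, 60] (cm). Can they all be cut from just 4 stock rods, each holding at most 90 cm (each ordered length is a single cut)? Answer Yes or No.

No

Total = 380 cm; ⌈380/90⌉ = 5.
At least 5 stock rods are required, but only 4 are allowed.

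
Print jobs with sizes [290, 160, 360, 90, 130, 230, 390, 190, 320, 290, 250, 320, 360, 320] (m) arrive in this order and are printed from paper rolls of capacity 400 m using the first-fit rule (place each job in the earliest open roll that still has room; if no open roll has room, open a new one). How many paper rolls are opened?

12

  290 → roll 1 (new)  [load 290/400]
  160 → roll 2 (new)  [load 160/400]
  360 → roll 3 (new)  [load 360/400]
  90 → roll 1  [load 380/400]
  130 → roll 2  [load 290/400]
  230 → roll 4 (new)  [load 230/400]
  390 → roll 5 (new)  [load 390/400]
  190 → roll 6 (new)  [load 190/400]
  320 → roll 7 (new)  [load 320/400]
  290 → roll 8 (new)  [load 290/400]
  250 → roll 9 (new)  [load 250/400]
  320 → roll 10 (new)  [load 320/400]
  360 → roll 11 (new)  [load 360/400]
  320 → roll 12 (new)  [load 320/400]
12 paper rolls opened.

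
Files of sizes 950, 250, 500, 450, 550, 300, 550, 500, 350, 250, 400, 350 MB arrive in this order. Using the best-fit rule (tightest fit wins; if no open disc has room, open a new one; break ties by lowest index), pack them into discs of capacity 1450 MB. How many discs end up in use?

4

  950 → disc 1 (new)  [load 950/1450]
  250 → disc 1  [load 1200/1450]
  500 → disc 2 (new)  [load 500/1450]
  450 → disc 2  [load 950/1450]
  550 → disc 3 (new)  [load 550/1450]
  300 → disc 2  [load 1250/1450]
  550 → disc 3  [load 1100/1450]
  500 → disc 4 (new)  [load 500/1450]
  350 → disc 3  [load 1450/1450]
  250 → disc 1  [load 1450/1450]
  400 → disc 4  [load 900/1450]
  350 → disc 4  [load 1250/1450]
4 discs opened.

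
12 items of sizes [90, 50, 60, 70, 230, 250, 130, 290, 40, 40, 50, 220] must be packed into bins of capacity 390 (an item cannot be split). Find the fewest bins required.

4

Total = 290 + 250 + 230 + 220 + 130 + 90 + 70 + 60 + 50 + 50 + 40 + 40 = 1520.
Lower bound: ⌈1520/390⌉ = 4 bins.
A packing using 4 bins:
  bin 1: 290 + 90 = 380
  bin 2: 250 + 130 = 380
  bin 3: 230 + 70 + 50 + 40 = 390
  bin 4: 220 + 60 + 50 + 40 = 370
This matches the lower bound, so 4 is optimal.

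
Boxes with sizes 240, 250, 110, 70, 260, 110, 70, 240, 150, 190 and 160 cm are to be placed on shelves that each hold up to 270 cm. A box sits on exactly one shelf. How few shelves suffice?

8

Total = 260 + 250 + 240 + 240 + 190 + 160 + 150 + 110 + 110 + 70 + 70 = 1850 cm.
Lower bound: ⌈1850/270⌉ = 7 shelves.
A packing using 8 shelves:
  shelf 1: 260 = 260
  shelf 2: 250 = 250
  shelf 3: 240 = 240
  shelf 4: 240 = 240
  shelf 5: 190 + 70 = 260
  shelf 6: 160 + 110 = 270
  shelf 7: 150 + 110 = 260
  shelf 8: 70 = 70
No arrangement into 7 shelves stays within capacity, so 8 is optimal.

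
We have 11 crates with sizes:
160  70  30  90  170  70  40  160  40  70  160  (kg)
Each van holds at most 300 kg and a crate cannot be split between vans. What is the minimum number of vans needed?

Total = 170 + 160 + 160 + 160 + 90 + 70 + 70 + 70 + 40 + 40 + 30 = 1060 kg.
Lower bound: ⌈1060/300⌉ = 4 vans.
A packing using 4 vans:
  van 1: 170 + 90 + 40 = 300
  van 2: 160 + 70 + 70 = 300
  van 3: 160 + 70 + 40 + 30 = 300
  van 4: 160 = 160
This matches the lower bound, so 4 is optimal.

4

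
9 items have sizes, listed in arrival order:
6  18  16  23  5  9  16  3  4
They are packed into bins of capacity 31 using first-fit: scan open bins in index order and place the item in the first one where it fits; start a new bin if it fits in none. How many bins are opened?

4

  6 → bin 1 (new)  [load 6/31]
  18 → bin 1  [load 24/31]
  16 → bin 2 (new)  [load 16/31]
  23 → bin 3 (new)  [load 23/31]
  5 → bin 1  [load 29/31]
  9 → bin 2  [load 25/31]
  16 → bin 4 (new)  [load 16/31]
  3 → bin 2  [load 28/31]
  4 → bin 3  [load 27/31]
4 bins opened.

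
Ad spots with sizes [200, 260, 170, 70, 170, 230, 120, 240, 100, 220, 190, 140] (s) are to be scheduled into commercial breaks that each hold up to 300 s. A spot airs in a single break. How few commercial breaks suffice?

9

Total = 260 + 240 + 230 + 220 + 200 + 190 + 170 + 170 + 140 + 120 + 100 + 70 = 2110 s.
Lower bound: ⌈2110/300⌉ = 8 commercial breaks.
A packing using 9 commercial breaks:
  break 1: 260 = 260
  break 2: 240 = 240
  break 3: 230 + 70 = 300
  break 4: 220 = 220
  break 5: 200 + 100 = 300
  break 6: 190 = 190
  break 7: 170 + 120 = 290
  break 8: 170 = 170
  break 9: 140 = 140
No arrangement into 8 commercial breaks stays within capacity, so 9 is optimal.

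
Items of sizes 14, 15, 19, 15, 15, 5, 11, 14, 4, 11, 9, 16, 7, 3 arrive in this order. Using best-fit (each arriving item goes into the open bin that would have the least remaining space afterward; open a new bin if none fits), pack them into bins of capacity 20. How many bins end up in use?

9

  14 → bin 1 (new)  [load 14/20]
  15 → bin 2 (new)  [load 15/20]
  19 → bin 3 (new)  [load 19/20]
  15 → bin 4 (new)  [load 15/20]
  15 → bin 5 (new)  [load 15/20]
  5 → bin 2  [load 20/20]
  11 → bin 6 (new)  [load 11/20]
  14 → bin 7 (new)  [load 14/20]
  4 → bin 4  [load 19/20]
  11 → bin 8 (new)  [load 11/20]
  9 → bin 6  [load 20/20]
  16 → bin 9 (new)  [load 16/20]
  7 → bin 8  [load 18/20]
  3 → bin 9  [load 19/20]
9 bins opened.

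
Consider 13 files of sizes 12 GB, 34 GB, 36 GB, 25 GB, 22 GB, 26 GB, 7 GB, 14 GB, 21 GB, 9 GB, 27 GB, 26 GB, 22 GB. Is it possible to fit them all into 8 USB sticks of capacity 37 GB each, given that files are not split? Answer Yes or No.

No

Total = 281 GB; ⌈281/37⌉ = 8.
9 files each exceed half the capacity and cannot share a USB stick, forcing at least 9 USB sticks.
At least 9 USB sticks are required, but only 8 are allowed.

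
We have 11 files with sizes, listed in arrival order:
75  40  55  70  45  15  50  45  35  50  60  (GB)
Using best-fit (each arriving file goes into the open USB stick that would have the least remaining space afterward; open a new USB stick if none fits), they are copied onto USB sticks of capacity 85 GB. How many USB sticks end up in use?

8

  75 → USB stick 1 (new)  [load 75/85]
  40 → USB stick 2 (new)  [load 40/85]
  55 → USB stick 3 (new)  [load 55/85]
  70 → USB stick 4 (new)  [load 70/85]
  45 → USB stick 2  [load 85/85]
  15 → USB stick 4  [load 85/85]
  50 → USB stick 5 (new)  [load 50/85]
  45 → USB stick 6 (new)  [load 45/85]
  35 → USB stick 5  [load 85/85]
  50 → USB stick 7 (new)  [load 50/85]
  60 → USB stick 8 (new)  [load 60/85]
8 USB sticks opened.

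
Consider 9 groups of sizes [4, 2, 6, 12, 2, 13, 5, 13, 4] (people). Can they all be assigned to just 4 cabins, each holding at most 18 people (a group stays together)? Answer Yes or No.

A valid assignment using 4 cabins:
  cabin 1: 13 + 5 = 18
  cabin 2: 13 + 4 = 17
  cabin 3: 12 + 6 = 18
  cabin 4: 4 + 2 + 2 = 8
Every load is within 18 people, so 4 cabins suffice.

Yes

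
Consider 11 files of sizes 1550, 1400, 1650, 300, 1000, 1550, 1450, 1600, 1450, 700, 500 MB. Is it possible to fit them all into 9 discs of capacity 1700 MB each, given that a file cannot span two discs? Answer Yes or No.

A valid assignment using 9 discs:
  disc 1: 1650 = 1650
  disc 2: 1600 = 1600
  disc 3: 1550 = 1550
  disc 4: 1550 = 1550
  disc 5: 1450 = 1450
  disc 6: 1450 = 1450
  disc 7: 1400 + 300 = 1700
  disc 8: 1000 + 700 = 1700
  disc 9: 500 = 500
Every load is within 1700 MB, so 9 discs suffice.

Yes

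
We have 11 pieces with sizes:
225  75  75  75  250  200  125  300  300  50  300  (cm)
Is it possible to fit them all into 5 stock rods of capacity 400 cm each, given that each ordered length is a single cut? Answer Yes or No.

Total = 1975 cm; ⌈1975/400⌉ = 5.
The bound of 5 does not rule out 5, but exhaustive search shows no assignment into 5 stock rods of capacity 400 cm exists — the minimum is 6.

No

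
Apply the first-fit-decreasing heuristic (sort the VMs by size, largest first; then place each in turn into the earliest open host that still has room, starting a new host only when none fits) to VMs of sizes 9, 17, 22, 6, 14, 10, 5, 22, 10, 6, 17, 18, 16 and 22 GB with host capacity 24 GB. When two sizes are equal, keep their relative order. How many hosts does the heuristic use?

9

Sorted descending: 22, 22, 22, 18, 17, 17, 16, 14, 10, 10, 9, 6, 6, 5.
  22 → host 1 (new)  [load 22/24]
  22 → host 2 (new)  [load 22/24]
  22 → host 3 (new)  [load 22/24]
  18 → host 4 (new)  [load 18/24]
  17 → host 5 (new)  [load 17/24]
  17 → host 6 (new)  [load 17/24]
  16 → host 7 (new)  [load 16/24]
  14 → host 8 (new)  [load 14/24]
  10 → host 8  [load 24/24]
  10 → host 9 (new)  [load 10/24]
  9 → host 9  [load 19/24]
  6 → host 4  [load 24/24]
  6 → host 5  [load 23/24]
  5 → host 6  [load 22/24]
9 hosts opened.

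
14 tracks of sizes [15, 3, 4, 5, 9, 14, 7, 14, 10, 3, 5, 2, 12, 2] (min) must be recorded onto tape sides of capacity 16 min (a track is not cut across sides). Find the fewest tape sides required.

Total = 15 + 14 + 14 + 12 + 10 + 9 + 7 + 5 + 5 + 4 + 3 + 3 + 2 + 2 = 105 min.
Lower bound: ⌈105/16⌉ = 7 tape sides.
A packing using 7 tape sides:
  side 1: 15 = 15
  side 2: 14 + 2 = 16
  side 3: 14 + 2 = 16
  side 4: 12 + 4 = 16
  side 5: 10 + 5 = 15
  side 6: 9 + 7 = 16
  side 7: 5 + 3 + 3 = 11
This matches the lower bound, so 7 is optimal.

7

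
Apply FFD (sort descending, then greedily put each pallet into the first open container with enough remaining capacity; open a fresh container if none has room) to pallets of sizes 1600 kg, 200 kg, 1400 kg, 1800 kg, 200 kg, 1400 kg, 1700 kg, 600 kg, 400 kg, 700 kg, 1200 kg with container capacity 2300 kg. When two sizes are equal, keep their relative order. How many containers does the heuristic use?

6

Sorted descending: 1800, 1700, 1600, 1400, 1400, 1200, 700, 600, 400, 200, 200.
  1800 → container 1 (new)  [load 1800/2300]
  1700 → container 2 (new)  [load 1700/2300]
  1600 → container 3 (new)  [load 1600/2300]
  1400 → container 4 (new)  [load 1400/2300]
  1400 → container 5 (new)  [load 1400/2300]
  1200 → container 6 (new)  [load 1200/2300]
  700 → container 3  [load 2300/2300]
  600 → container 2  [load 2300/2300]
  400 → container 1  [load 2200/2300]
  200 → container 4  [load 1600/2300]
  200 → container 4  [load 1800/2300]
6 containers opened.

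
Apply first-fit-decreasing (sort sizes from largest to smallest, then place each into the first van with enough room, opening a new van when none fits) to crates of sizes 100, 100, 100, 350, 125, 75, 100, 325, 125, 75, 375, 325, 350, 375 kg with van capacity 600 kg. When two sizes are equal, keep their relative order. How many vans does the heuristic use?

6

Sorted descending: 375, 375, 350, 350, 325, 325, 125, 125, 100, 100, 100, 100, 75, 75.
  375 → van 1 (new)  [load 375/600]
  375 → van 2 (new)  [load 375/600]
  350 → van 3 (new)  [load 350/600]
  350 → van 4 (new)  [load 350/600]
  325 → van 5 (new)  [load 325/600]
  325 → van 6 (new)  [load 325/600]
  125 → van 1  [load 500/600]
  125 → van 2  [load 500/600]
  100 → van 1  [load 600/600]
  100 → van 2  [load 600/600]
  100 → van 3  [load 450/600]
  100 → van 3  [load 550/600]
  75 → van 4  [load 425/600]
  75 → van 4  [load 500/600]
6 vans opened.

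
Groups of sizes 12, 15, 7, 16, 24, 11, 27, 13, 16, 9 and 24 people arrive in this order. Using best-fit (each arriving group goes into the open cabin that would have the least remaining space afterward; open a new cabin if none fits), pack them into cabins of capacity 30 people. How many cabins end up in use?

  12 → cabin 1 (new)  [load 12/30]
  15 → cabin 1  [load 27/30]
  7 → cabin 2 (new)  [load 7/30]
  16 → cabin 2  [load 23/30]
  24 → cabin 3 (new)  [load 24/30]
  11 → cabin 4 (new)  [load 11/30]
  27 → cabin 5 (new)  [load 27/30]
  13 → cabin 4  [load 24/30]
  16 → cabin 6 (new)  [load 16/30]
  9 → cabin 6  [load 25/30]
  24 → cabin 7 (new)  [load 24/30]
7 cabins opened.

7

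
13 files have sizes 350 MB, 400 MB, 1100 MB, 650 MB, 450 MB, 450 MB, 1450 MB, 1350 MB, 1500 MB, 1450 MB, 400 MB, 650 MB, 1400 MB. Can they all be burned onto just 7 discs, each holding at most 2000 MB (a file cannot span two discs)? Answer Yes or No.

Yes

A valid assignment using 7 discs:
  disc 1: 1500 + 450 = 1950
  disc 2: 1450 + 450 = 1900
  disc 3: 1450 + 400 = 1850
  disc 4: 1400 + 400 = 1800
  disc 5: 1350 + 650 = 2000
  disc 6: 1100 + 650 = 1750
  disc 7: 350 = 350
Every load is within 2000 MB, so 7 discs suffice.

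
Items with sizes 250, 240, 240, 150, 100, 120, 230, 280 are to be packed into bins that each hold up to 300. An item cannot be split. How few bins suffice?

Total = 280 + 250 + 240 + 240 + 230 + 150 + 120 + 100 = 1610.
Lower bound: ⌈1610/300⌉ = 6 bins.
A packing using 7 bins:
  bin 1: 280 = 280
  bin 2: 250 = 250
  bin 3: 240 = 240
  bin 4: 240 = 240
  bin 5: 230 = 230
  bin 6: 150 + 120 = 270
  bin 7: 100 = 100
No arrangement into 6 bins stays within capacity, so 7 is optimal.

7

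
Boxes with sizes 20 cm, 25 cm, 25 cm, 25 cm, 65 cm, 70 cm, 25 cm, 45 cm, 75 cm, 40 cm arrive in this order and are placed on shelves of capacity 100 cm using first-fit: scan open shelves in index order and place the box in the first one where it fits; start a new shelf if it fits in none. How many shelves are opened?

  20 → shelf 1 (new)  [load 20/100]
  25 → shelf 1  [load 45/100]
  25 → shelf 1  [load 70/100]
  25 → shelf 1  [load 95/100]
  65 → shelf 2 (new)  [load 65/100]
  70 → shelf 3 (new)  [load 70/100]
  25 → shelf 2  [load 90/100]
  45 → shelf 4 (new)  [load 45/100]
  75 → shelf 5 (new)  [load 75/100]
  40 → shelf 4  [load 85/100]
5 shelves opened.

5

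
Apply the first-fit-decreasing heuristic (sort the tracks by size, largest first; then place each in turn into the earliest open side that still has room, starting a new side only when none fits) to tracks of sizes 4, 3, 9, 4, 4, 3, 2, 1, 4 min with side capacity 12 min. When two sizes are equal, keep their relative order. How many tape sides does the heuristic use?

Sorted descending: 9, 4, 4, 4, 4, 3, 3, 2, 1.
  9 → side 1 (new)  [load 9/12]
  4 → side 2 (new)  [load 4/12]
  4 → side 2  [load 8/12]
  4 → side 2  [load 12/12]
  4 → side 3 (new)  [load 4/12]
  3 → side 1  [load 12/12]
  3 → side 3  [load 7/12]
  2 → side 3  [load 9/12]
  1 → side 3  [load 10/12]
3 tape sides opened.

3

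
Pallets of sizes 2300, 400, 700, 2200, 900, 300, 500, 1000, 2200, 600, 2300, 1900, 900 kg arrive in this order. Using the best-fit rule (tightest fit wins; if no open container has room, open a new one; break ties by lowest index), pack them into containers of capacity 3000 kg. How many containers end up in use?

6

  2300 → container 1 (new)  [load 2300/3000]
  400 → container 1  [load 2700/3000]
  700 → container 2 (new)  [load 700/3000]
  2200 → container 2  [load 2900/3000]
  900 → container 3 (new)  [load 900/3000]
  300 → container 1  [load 3000/3000]
  500 → container 3  [load 1400/3000]
  1000 → container 3  [load 2400/3000]
  2200 → container 4 (new)  [load 2200/3000]
  600 → container 3  [load 3000/3000]
  2300 → container 5 (new)  [load 2300/3000]
  1900 → container 6 (new)  [load 1900/3000]
  900 → container 6  [load 2800/3000]
6 containers opened.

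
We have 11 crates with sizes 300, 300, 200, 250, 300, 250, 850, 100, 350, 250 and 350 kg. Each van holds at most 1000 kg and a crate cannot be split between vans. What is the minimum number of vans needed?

4

Total = 850 + 350 + 350 + 300 + 300 + 300 + 250 + 250 + 250 + 200 + 100 = 3500 kg.
Lower bound: ⌈3500/1000⌉ = 4 vans.
A packing using 4 vans:
  van 1: 850 + 100 = 950
  van 2: 350 + 350 + 300 = 1000
  van 3: 300 + 300 + 250 = 850
  van 4: 250 + 250 + 200 = 700
This matches the lower bound, so 4 is optimal.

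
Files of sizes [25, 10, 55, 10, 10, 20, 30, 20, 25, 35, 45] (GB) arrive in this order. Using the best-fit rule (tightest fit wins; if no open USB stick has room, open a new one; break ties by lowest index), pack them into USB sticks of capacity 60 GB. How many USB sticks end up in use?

  25 → USB stick 1 (new)  [load 25/60]
  10 → USB stick 1  [load 35/60]
  55 → USB stick 2 (new)  [load 55/60]
  10 → USB stick 1  [load 45/60]
  10 → USB stick 1  [load 55/60]
  20 → USB stick 3 (new)  [load 20/60]
  30 → USB stick 3  [load 50/60]
  20 → USB stick 4 (new)  [load 20/60]
  25 → USB stick 4  [load 45/60]
  35 → USB stick 5 (new)  [load 35/60]
  45 → USB stick 6 (new)  [load 45/60]
6 USB sticks opened.

6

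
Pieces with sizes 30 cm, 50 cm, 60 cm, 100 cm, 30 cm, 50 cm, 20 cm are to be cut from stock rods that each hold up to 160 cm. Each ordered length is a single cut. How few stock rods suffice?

Total = 100 + 60 + 50 + 50 + 30 + 30 + 20 = 340 cm.
Lower bound: ⌈340/160⌉ = 3 stock rods.
A packing using 3 stock rods:
  stock rod 1: 100 + 60 = 160
  stock rod 2: 50 + 50 + 30 + 30 = 160
  stock rod 3: 20 = 20
This matches the lower bound, so 3 is optimal.

3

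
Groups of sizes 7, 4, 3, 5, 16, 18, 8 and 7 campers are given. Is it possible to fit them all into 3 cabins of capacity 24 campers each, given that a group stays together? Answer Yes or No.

A valid assignment using 3 cabins:
  cabin 1: 18 + 5 = 23
  cabin 2: 16 + 8 = 24
  cabin 3: 7 + 7 + 4 + 3 = 21
Every load is within 24 campers, so 3 cabins suffice.

Yes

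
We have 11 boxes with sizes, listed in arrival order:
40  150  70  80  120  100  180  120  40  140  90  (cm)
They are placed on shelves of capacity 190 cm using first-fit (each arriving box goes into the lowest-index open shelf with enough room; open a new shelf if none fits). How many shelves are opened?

7

  40 → shelf 1 (new)  [load 40/190]
  150 → shelf 1  [load 190/190]
  70 → shelf 2 (new)  [load 70/190]
  80 → shelf 2  [load 150/190]
  120 → shelf 3 (new)  [load 120/190]
  100 → shelf 4 (new)  [load 100/190]
  180 → shelf 5 (new)  [load 180/190]
  120 → shelf 6 (new)  [load 120/190]
  40 → shelf 2  [load 190/190]
  140 → shelf 7 (new)  [load 140/190]
  90 → shelf 4  [load 190/190]
7 shelves opened.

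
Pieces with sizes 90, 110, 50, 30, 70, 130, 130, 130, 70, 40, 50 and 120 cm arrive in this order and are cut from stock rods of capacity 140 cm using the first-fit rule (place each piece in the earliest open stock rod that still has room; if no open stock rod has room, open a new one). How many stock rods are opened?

  90 → stock rod 1 (new)  [load 90/140]
  110 → stock rod 2 (new)  [load 110/140]
  50 → stock rod 1  [load 140/140]
  30 → stock rod 2  [load 140/140]
  70 → stock rod 3 (new)  [load 70/140]
  130 → stock rod 4 (new)  [load 130/140]
  130 → stock rod 5 (new)  [load 130/140]
  130 → stock rod 6 (new)  [load 130/140]
  70 → stock rod 3  [load 140/140]
  40 → stock rod 7 (new)  [load 40/140]
  50 → stock rod 7  [load 90/140]
  120 → stock rod 8 (new)  [load 120/140]
8 stock rods opened.

8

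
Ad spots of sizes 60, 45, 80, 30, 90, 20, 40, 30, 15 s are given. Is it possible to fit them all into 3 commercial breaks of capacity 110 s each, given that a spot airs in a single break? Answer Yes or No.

Total = 410 s; ⌈410/110⌉ = 4.
At least 4 commercial breaks are required, but only 3 are allowed.

No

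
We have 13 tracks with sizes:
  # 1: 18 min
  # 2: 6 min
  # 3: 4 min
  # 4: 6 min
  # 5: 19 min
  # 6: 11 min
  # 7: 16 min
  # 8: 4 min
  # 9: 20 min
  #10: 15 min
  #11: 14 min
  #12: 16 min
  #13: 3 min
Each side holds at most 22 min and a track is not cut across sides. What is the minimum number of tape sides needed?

Total = 20 + 19 + 18 + 16 + 16 + 15 + 14 + 11 + 6 + 6 + 4 + 4 + 3 = 152 min.
Lower bound: ⌈152/22⌉ = 7 tape sides.
A packing using 8 tape sides:
  side 1: 20 = 20
  side 2: 19 + 3 = 22
  side 3: 18 + 4 = 22
  side 4: 16 + 6 = 22
  side 5: 16 + 6 = 22
  side 6: 15 + 4 = 19
  side 7: 14 = 14
  side 8: 11 = 11
No arrangement into 7 tape sides stays within capacity, so 8 is optimal.

8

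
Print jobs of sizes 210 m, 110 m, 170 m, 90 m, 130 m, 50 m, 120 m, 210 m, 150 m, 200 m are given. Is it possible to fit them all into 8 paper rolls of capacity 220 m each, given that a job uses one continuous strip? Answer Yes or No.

A valid assignment using 8 paper rolls:
  roll 1: 210 = 210
  roll 2: 210 = 210
  roll 3: 200 = 200
  roll 4: 170 + 50 = 220
  roll 5: 150 = 150
  roll 6: 130 + 90 = 220
  roll 7: 120 = 120
  roll 8: 110 = 110
Every load is within 220 m, so 8 paper rolls suffice.

Yes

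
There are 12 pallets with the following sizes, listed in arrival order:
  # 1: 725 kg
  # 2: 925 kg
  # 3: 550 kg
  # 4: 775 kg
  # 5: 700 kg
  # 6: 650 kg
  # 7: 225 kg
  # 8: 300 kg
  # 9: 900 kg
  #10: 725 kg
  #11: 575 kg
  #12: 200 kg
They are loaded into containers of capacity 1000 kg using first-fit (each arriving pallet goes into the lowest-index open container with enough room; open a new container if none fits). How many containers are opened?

  725 → container 1 (new)  [load 725/1000]
  925 → container 2 (new)  [load 925/1000]
  550 → container 3 (new)  [load 550/1000]
  775 → container 4 (new)  [load 775/1000]
  700 → container 5 (new)  [load 700/1000]
  650 → container 6 (new)  [load 650/1000]
  225 → container 1  [load 950/1000]
  300 → container 3  [load 850/1000]
  900 → container 7 (new)  [load 900/1000]
  725 → container 8 (new)  [load 725/1000]
  575 → container 9 (new)  [load 575/1000]
  200 → container 4  [load 975/1000]
9 containers opened.

9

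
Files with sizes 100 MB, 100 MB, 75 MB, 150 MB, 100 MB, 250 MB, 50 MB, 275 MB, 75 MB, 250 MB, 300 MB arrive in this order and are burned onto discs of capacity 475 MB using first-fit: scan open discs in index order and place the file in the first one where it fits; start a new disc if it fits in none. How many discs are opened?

5

  100 → disc 1 (new)  [load 100/475]
  100 → disc 1  [load 200/475]
  75 → disc 1  [load 275/475]
  150 → disc 1  [load 425/475]
  100 → disc 2 (new)  [load 100/475]
  250 → disc 2  [load 350/475]
  50 → disc 1  [load 475/475]
  275 → disc 3 (new)  [load 275/475]
  75 → disc 2  [load 425/475]
  250 → disc 4 (new)  [load 250/475]
  300 → disc 5 (new)  [load 300/475]
5 discs opened.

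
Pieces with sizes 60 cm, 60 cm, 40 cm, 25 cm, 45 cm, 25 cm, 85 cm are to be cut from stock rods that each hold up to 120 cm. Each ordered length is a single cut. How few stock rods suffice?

Total = 85 + 60 + 60 + 45 + 40 + 25 + 25 = 340 cm.
Lower bound: ⌈340/120⌉ = 3 stock rods.
A packing using 3 stock rods:
  stock rod 1: 85 + 25 = 110
  stock rod 2: 60 + 60 = 120
  stock rod 3: 45 + 40 + 25 = 110
This matches the lower bound, so 3 is optimal.

3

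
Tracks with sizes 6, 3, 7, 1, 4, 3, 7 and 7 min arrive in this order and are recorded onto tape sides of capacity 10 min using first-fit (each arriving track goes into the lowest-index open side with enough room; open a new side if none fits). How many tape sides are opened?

5

  6 → side 1 (new)  [load 6/10]
  3 → side 1  [load 9/10]
  7 → side 2 (new)  [load 7/10]
  1 → side 1  [load 10/10]
  4 → side 3 (new)  [load 4/10]
  3 → side 2  [load 10/10]
  7 → side 4 (new)  [load 7/10]
  7 → side 5 (new)  [load 7/10]
5 tape sides opened.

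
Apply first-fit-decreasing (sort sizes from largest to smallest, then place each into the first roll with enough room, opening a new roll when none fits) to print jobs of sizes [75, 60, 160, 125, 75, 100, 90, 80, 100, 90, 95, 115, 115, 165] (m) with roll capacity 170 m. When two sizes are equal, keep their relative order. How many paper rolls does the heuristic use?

10

Sorted descending: 165, 160, 125, 115, 115, 100, 100, 95, 90, 90, 80, 75, 75, 60.
  165 → roll 1 (new)  [load 165/170]
  160 → roll 2 (new)  [load 160/170]
  125 → roll 3 (new)  [load 125/170]
  115 → roll 4 (new)  [load 115/170]
  115 → roll 5 (new)  [load 115/170]
  100 → roll 6 (new)  [load 100/170]
  100 → roll 7 (new)  [load 100/170]
  95 → roll 8 (new)  [load 95/170]
  90 → roll 9 (new)  [load 90/170]
  90 → roll 10 (new)  [load 90/170]
  80 → roll 9  [load 170/170]
  75 → roll 8  [load 170/170]
  75 → roll 10  [load 165/170]
  60 → roll 6  [load 160/170]
10 paper rolls opened.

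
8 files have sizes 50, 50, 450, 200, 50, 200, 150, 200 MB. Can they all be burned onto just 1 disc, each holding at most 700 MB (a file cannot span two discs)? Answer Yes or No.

Total = 1350 MB; ⌈1350/700⌉ = 2.
At least 2 discs are required, but only 1 is allowed.

No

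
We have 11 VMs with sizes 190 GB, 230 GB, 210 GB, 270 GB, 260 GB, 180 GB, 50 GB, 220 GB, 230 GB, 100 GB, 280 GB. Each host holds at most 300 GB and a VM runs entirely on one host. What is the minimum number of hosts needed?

9

Total = 280 + 270 + 260 + 230 + 230 + 220 + 210 + 190 + 180 + 100 + 50 = 2220 GB.
Lower bound: ⌈2220/300⌉ = 8 hosts.
Also, 9 VMs each exceed 150 GB, and no two of those can share a host, so at least 9 hosts are needed.
A packing using 9 hosts:
  host 1: 280 = 280
  host 2: 270 = 270
  host 3: 260 = 260
  host 4: 230 + 50 = 280
  host 5: 230 = 230
  host 6: 220 = 220
  host 7: 210 = 210
  host 8: 190 + 100 = 290
  host 9: 180 = 180
This matches the lower bound, so 9 is optimal.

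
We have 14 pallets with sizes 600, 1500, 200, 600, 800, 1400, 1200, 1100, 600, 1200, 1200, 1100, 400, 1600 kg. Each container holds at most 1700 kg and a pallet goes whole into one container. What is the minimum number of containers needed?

9

Total = 1600 + 1500 + 1400 + 1200 + 1200 + 1200 + 1100 + 1100 + 800 + 600 + 600 + 600 + 400 + 200 = 13500 kg.
Lower bound: ⌈13500/1700⌉ = 8 containers.
A packing using 9 containers:
  container 1: 1600 = 1600
  container 2: 1500 + 200 = 1700
  container 3: 1400 = 1400
  container 4: 1200 + 400 = 1600
  container 5: 1200 = 1200
  container 6: 1200 = 1200
  container 7: 1100 + 600 = 1700
  container 8: 1100 + 600 = 1700
  container 9: 800 + 600 = 1400
No arrangement into 8 containers stays within capacity, so 9 is optimal.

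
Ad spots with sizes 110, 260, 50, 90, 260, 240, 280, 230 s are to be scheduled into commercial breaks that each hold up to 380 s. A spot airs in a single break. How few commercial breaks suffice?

Total = 280 + 260 + 260 + 240 + 230 + 110 + 90 + 50 = 1520 s.
Lower bound: ⌈1520/380⌉ = 4 commercial breaks.
Also, 5 ad spots each exceed 190 s, and no two of those can share a break, so at least 5 commercial breaks are needed.
A packing using 5 commercial breaks:
  break 1: 280 + 90 = 370
  break 2: 260 + 110 = 370
  break 3: 260 + 50 = 310
  break 4: 240 = 240
  break 5: 230 = 230
This matches the lower bound, so 5 is optimal.

5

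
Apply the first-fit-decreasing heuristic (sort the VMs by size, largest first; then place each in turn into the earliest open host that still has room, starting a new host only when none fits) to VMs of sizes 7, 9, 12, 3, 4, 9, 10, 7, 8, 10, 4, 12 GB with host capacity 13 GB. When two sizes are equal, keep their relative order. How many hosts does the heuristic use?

Sorted descending: 12, 12, 10, 10, 9, 9, 8, 7, 7, 4, 4, 3.
  12 → host 1 (new)  [load 12/13]
  12 → host 2 (new)  [load 12/13]
  10 → host 3 (new)  [load 10/13]
  10 → host 4 (new)  [load 10/13]
  9 → host 5 (new)  [load 9/13]
  9 → host 6 (new)  [load 9/13]
  8 → host 7 (new)  [load 8/13]
  7 → host 8 (new)  [load 7/13]
  7 → host 9 (new)  [load 7/13]
  4 → host 5  [load 13/13]
  4 → host 6  [load 13/13]
  3 → host 3  [load 13/13]
9 hosts opened.

9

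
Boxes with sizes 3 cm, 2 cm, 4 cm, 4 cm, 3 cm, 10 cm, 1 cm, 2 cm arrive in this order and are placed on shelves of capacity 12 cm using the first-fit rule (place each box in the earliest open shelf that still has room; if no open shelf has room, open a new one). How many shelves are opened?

  3 → shelf 1 (new)  [load 3/12]
  2 → shelf 1  [load 5/12]
  4 → shelf 1  [load 9/12]
  4 → shelf 2 (new)  [load 4/12]
  3 → shelf 1  [load 12/12]
  10 → shelf 3 (new)  [load 10/12]
  1 → shelf 2  [load 5/12]
  2 → shelf 2  [load 7/12]
3 shelves opened.

3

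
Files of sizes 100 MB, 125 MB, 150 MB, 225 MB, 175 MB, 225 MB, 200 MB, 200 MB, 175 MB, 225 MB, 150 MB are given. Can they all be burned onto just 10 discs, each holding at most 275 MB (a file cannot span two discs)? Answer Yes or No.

A valid assignment using 9 discs:
  disc 1: 225 = 225
  disc 2: 225 = 225
  disc 3: 225 = 225
  disc 4: 200 = 200
  disc 5: 200 = 200
  disc 6: 175 + 100 = 275
  disc 7: 175 = 175
  disc 8: 150 + 125 = 275
  disc 9: 150 = 150
That uses only 9 ≤ 10, so 10 discs are enough.

Yes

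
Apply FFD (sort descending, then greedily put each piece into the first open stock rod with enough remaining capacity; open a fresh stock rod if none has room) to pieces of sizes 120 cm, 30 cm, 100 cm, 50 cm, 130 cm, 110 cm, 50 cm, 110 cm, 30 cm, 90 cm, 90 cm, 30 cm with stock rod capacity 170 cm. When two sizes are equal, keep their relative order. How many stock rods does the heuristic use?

7

Sorted descending: 130, 120, 110, 110, 100, 90, 90, 50, 50, 30, 30, 30.
  130 → stock rod 1 (new)  [load 130/170]
  120 → stock rod 2 (new)  [load 120/170]
  110 → stock rod 3 (new)  [load 110/170]
  110 → stock rod 4 (new)  [load 110/170]
  100 → stock rod 5 (new)  [load 100/170]
  90 → stock rod 6 (new)  [load 90/170]
  90 → stock rod 7 (new)  [load 90/170]
  50 → stock rod 2  [load 170/170]
  50 → stock rod 3  [load 160/170]
  30 → stock rod 1  [load 160/170]
  30 → stock rod 4  [load 140/170]
  30 → stock rod 4  [load 170/170]
7 stock rods opened.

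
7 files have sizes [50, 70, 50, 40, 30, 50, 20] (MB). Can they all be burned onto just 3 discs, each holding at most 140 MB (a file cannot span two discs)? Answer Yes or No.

Yes

A valid assignment using 3 discs:
  disc 1: 70 + 50 + 20 = 140
  disc 2: 50 + 50 + 40 = 140
  disc 3: 30 = 30
Every load is within 140 MB, so 3 discs suffice.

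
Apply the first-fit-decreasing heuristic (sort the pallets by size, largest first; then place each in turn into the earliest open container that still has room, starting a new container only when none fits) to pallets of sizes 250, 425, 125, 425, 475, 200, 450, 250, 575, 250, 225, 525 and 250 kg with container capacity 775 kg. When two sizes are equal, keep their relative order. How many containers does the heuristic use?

Sorted descending: 575, 525, 475, 450, 425, 425, 250, 250, 250, 250, 225, 200, 125.
  575 → container 1 (new)  [load 575/775]
  525 → container 2 (new)  [load 525/775]
  475 → container 3 (new)  [load 475/775]
  450 → container 4 (new)  [load 450/775]
  425 → container 5 (new)  [load 425/775]
  425 → container 6 (new)  [load 425/775]
  250 → container 2  [load 775/775]
  250 → container 3  [load 725/775]
  250 → container 4  [load 700/775]
  250 → container 5  [load 675/775]
  225 → container 6  [load 650/775]
  200 → container 1  [load 775/775]
  125 → container 6  [load 775/775]
6 containers opened.

6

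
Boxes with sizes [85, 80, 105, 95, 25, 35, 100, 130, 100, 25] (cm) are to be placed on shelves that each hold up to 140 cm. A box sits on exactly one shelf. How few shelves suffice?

7

Total = 130 + 105 + 100 + 100 + 95 + 85 + 80 + 35 + 25 + 25 = 780 cm.
Lower bound: ⌈780/140⌉ = 6 shelves.
Also, 7 boxes each exceed 70 cm, and no two of those can share a shelf, so at least 7 shelves are needed.
A packing using 7 shelves:
  shelf 1: 130 = 130
  shelf 2: 105 + 35 = 140
  shelf 3: 100 + 25 = 125
  shelf 4: 100 + 25 = 125
  shelf 5: 95 = 95
  shelf 6: 85 = 85
  shelf 7: 80 = 80
This matches the lower bound, so 7 is optimal.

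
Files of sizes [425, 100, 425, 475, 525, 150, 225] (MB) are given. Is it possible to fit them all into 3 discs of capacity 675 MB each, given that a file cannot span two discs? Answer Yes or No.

No

Total = 2325 MB; ⌈2325/675⌉ = 4.
At least 4 discs are required, but only 3 are allowed.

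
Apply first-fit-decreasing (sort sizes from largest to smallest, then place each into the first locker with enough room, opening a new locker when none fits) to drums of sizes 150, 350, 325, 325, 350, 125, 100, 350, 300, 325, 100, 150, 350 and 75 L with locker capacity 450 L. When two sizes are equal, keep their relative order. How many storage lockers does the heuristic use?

9

Sorted descending: 350, 350, 350, 350, 325, 325, 325, 300, 150, 150, 125, 100, 100, 75.
  350 → locker 1 (new)  [load 350/450]
  350 → locker 2 (new)  [load 350/450]
  350 → locker 3 (new)  [load 350/450]
  350 → locker 4 (new)  [load 350/450]
  325 → locker 5 (new)  [load 325/450]
  325 → locker 6 (new)  [load 325/450]
  325 → locker 7 (new)  [load 325/450]
  300 → locker 8 (new)  [load 300/450]
  150 → locker 8  [load 450/450]
  150 → locker 9 (new)  [load 150/450]
  125 → locker 5  [load 450/450]
  100 → locker 1  [load 450/450]
  100 → locker 2  [load 450/450]
  75 → locker 3  [load 425/450]
9 storage lockers opened.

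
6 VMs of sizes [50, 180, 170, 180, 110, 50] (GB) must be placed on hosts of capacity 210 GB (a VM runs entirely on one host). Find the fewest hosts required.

Total = 180 + 180 + 170 + 110 + 50 + 50 = 740 GB.
Lower bound: ⌈740/210⌉ = 4 hosts.
A packing using 4 hosts:
  host 1: 180 = 180
  host 2: 180 = 180
  host 3: 170 = 170
  host 4: 110 + 50 + 50 = 210
This matches the lower bound, so 4 is optimal.

4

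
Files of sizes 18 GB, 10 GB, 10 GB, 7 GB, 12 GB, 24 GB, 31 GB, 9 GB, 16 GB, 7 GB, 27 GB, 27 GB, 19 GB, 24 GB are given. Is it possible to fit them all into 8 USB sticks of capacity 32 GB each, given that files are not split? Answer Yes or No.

Total = 241 GB; ⌈241/32⌉ = 8.
The bound of 8 does not rule out 8, but exhaustive search shows no assignment into 8 USB sticks of capacity 32 GB exists — the minimum is 9.

No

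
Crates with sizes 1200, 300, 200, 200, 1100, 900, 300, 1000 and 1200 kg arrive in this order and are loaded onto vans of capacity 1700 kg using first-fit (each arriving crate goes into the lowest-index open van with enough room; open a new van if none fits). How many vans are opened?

5

  1200 → van 1 (new)  [load 1200/1700]
  300 → van 1  [load 1500/1700]
  200 → van 1  [load 1700/1700]
  200 → van 2 (new)  [load 200/1700]
  1100 → van 2  [load 1300/1700]
  900 → van 3 (new)  [load 900/1700]
  300 → van 2  [load 1600/1700]
  1000 → van 4 (new)  [load 1000/1700]
  1200 → van 5 (new)  [load 1200/1700]
5 vans opened.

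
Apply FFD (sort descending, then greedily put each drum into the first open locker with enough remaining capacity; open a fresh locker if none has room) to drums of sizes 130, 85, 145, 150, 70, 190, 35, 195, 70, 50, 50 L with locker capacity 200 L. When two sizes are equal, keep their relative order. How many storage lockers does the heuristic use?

6

Sorted descending: 195, 190, 150, 145, 130, 85, 70, 70, 50, 50, 35.
  195 → locker 1 (new)  [load 195/200]
  190 → locker 2 (new)  [load 190/200]
  150 → locker 3 (new)  [load 150/200]
  145 → locker 4 (new)  [load 145/200]
  130 → locker 5 (new)  [load 130/200]
  85 → locker 6 (new)  [load 85/200]
  70 → locker 5  [load 200/200]
  70 → locker 6  [load 155/200]
  50 → locker 3  [load 200/200]
  50 → locker 4  [load 195/200]
  35 → locker 6  [load 190/200]
6 storage lockers opened.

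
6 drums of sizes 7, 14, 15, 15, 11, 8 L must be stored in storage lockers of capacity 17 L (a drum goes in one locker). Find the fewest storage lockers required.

5

Total = 15 + 15 + 14 + 11 + 8 + 7 = 70 L.
Lower bound: ⌈70/17⌉ = 5 storage lockers.
A packing using 5 storage lockers:
  locker 1: 15 = 15
  locker 2: 15 = 15
  locker 3: 14 = 14
  locker 4: 11 = 11
  locker 5: 8 + 7 = 15
This matches the lower bound, so 5 is optimal.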